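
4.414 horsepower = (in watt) 3292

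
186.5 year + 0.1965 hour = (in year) 186.5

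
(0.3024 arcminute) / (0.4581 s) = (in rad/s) 0.000192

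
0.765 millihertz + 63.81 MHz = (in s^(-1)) 6.381e+07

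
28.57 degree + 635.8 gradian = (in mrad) 1.049e+04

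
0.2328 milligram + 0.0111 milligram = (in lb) 5.377e-07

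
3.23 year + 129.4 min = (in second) 1.019e+08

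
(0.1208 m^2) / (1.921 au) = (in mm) 4.204e-10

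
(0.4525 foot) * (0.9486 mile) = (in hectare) 0.02106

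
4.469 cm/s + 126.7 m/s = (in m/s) 126.7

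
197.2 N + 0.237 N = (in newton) 197.4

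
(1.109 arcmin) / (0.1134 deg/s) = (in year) 5.168e-09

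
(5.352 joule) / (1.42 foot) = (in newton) 12.37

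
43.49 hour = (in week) 0.2589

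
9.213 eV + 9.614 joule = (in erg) 9.614e+07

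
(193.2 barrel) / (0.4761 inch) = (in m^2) 2540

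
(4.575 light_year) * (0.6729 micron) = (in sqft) 3.135e+11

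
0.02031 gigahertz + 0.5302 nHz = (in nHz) 2.031e+16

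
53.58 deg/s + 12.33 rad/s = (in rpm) 126.7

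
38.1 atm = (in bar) 38.6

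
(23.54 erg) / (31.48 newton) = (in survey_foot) 2.453e-07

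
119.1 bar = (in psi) 1727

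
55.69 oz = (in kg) 1.579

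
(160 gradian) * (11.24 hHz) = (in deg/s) 1.619e+05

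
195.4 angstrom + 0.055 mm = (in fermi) 5.502e+10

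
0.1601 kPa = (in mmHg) 1.201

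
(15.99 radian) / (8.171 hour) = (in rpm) 0.005191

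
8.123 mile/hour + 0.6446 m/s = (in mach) 0.01256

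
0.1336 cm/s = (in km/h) 0.00481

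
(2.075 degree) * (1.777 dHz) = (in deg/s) 0.3687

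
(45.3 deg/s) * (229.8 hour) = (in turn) 1.041e+05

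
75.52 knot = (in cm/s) 3885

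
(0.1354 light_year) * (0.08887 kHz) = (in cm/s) 1.138e+19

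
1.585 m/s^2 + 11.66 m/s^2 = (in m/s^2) 13.25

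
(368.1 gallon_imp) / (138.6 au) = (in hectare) 8.071e-18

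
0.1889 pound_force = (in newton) 0.8403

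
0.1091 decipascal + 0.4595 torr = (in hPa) 0.6127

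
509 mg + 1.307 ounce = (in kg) 0.03756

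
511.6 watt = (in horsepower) 0.6861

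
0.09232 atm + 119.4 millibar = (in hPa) 212.9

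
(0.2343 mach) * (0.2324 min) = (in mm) 1.112e+06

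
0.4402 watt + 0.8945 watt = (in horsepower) 0.00179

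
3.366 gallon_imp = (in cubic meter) 0.0153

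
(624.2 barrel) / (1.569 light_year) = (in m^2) 6.686e-15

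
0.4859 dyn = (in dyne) 0.4859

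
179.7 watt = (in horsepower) 0.241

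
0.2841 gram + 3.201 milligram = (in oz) 0.01013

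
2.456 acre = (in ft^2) 1.07e+05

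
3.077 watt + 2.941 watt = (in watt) 6.018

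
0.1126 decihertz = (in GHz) 1.126e-11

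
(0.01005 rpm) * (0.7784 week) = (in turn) 78.86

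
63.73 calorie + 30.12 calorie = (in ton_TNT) 9.385e-08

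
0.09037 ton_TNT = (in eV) 2.36e+27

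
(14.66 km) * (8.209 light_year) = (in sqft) 1.226e+22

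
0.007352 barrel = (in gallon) 0.3088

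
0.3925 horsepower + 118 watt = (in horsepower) 0.5507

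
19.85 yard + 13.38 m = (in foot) 103.4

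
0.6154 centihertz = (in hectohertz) 6.154e-05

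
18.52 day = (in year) 0.05074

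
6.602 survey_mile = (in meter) 1.062e+04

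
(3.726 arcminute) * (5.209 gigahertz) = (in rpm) 5.391e+07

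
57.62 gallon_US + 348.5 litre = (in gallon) 149.7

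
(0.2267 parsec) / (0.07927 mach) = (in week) 4.285e+08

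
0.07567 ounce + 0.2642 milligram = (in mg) 2145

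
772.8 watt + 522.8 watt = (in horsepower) 1.737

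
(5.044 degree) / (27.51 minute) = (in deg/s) 0.003056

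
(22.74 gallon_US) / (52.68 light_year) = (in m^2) 1.727e-19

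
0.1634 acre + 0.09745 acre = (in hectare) 0.1056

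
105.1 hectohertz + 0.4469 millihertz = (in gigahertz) 1.051e-05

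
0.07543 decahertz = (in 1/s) 0.7543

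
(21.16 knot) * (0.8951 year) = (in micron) 3.073e+14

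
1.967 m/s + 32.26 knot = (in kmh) 66.83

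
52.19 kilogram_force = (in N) 511.8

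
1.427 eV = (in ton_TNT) 5.464e-29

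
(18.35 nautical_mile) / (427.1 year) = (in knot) 4.905e-06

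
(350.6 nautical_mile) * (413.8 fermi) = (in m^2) 2.687e-07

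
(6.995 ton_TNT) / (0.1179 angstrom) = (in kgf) 2.531e+20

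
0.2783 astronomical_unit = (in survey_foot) 1.366e+11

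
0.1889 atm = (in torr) 143.6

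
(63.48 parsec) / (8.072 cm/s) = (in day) 2.809e+14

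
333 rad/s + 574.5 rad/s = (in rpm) 8666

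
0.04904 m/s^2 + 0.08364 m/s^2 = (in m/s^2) 0.1327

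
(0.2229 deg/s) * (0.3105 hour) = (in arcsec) 8.97e+05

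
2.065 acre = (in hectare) 0.8357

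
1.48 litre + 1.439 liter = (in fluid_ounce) 98.7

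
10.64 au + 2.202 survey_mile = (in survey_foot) 5.222e+12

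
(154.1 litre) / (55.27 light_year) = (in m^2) 2.947e-19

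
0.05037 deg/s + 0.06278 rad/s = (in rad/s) 0.06366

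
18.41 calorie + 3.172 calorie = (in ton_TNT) 2.158e-08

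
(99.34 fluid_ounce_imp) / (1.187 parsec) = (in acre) 1.904e-23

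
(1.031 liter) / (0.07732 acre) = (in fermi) 3.295e+09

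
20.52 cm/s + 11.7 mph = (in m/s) 5.436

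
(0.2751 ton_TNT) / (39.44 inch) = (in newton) 1.149e+09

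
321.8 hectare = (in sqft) 3.464e+07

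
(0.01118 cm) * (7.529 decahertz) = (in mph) 0.01883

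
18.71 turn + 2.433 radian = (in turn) 19.1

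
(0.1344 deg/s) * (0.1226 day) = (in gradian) 1582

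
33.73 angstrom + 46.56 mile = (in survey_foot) 2.458e+05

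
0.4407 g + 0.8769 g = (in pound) 0.002905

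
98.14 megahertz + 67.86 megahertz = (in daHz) 1.66e+07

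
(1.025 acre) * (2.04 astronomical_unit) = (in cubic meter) 1.266e+15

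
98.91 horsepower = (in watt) 7.376e+04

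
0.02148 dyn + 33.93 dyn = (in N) 0.0003395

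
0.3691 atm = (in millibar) 374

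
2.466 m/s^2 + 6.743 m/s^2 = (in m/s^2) 9.209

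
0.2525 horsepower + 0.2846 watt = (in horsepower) 0.2529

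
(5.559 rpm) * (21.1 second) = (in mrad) 1.228e+04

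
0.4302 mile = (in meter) 692.3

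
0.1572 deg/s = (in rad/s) 0.002744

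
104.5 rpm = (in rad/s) 10.94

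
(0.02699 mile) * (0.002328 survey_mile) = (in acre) 0.04021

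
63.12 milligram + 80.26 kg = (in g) 8.026e+04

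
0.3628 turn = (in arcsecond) 4.702e+05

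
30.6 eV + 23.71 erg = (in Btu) 2.247e-09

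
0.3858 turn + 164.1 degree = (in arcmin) 1.818e+04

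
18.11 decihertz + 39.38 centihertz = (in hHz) 0.02205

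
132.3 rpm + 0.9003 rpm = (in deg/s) 799.2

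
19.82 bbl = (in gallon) 832.4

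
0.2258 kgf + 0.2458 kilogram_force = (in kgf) 0.4716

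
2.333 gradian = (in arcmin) 126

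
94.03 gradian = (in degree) 84.63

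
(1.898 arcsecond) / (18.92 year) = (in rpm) 1.473e-13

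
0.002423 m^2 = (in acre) 5.987e-07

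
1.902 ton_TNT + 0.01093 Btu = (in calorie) 1.902e+09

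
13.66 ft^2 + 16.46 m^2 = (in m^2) 17.73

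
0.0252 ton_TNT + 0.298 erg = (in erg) 1.054e+15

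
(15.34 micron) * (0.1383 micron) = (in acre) 5.242e-16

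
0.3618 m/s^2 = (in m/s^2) 0.3618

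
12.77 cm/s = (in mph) 0.2857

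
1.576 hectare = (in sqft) 1.696e+05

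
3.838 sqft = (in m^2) 0.3566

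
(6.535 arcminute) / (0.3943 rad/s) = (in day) 5.58e-08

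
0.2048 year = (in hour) 1794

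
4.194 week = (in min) 4.228e+04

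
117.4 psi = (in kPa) 809.4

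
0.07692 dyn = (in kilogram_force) 7.844e-08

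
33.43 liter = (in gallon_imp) 7.354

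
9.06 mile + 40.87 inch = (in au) 9.747e-08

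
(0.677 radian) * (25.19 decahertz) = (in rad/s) 170.5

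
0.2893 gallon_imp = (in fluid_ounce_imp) 46.29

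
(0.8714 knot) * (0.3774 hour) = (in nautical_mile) 0.3289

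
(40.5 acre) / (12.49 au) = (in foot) 2.878e-07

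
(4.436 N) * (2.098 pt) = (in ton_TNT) 7.847e-13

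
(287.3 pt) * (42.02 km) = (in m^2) 4259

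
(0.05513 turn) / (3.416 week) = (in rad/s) 1.677e-07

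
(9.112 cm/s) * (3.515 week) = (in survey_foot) 6.355e+05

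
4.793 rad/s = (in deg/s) 274.6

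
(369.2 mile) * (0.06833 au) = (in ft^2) 6.538e+16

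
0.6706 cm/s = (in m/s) 0.006706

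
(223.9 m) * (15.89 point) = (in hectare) 0.0001255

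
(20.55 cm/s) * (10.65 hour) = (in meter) 7879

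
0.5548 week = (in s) 3.355e+05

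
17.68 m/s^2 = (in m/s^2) 17.68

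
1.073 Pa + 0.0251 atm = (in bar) 0.02544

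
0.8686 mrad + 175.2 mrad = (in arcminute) 605.3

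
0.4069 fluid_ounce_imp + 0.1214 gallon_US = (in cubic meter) 0.0004711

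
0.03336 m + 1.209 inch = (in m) 0.06407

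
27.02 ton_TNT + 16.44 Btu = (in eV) 7.056e+29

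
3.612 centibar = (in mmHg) 27.09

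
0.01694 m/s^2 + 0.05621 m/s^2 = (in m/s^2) 0.07315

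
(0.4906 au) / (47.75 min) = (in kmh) 9.222e+07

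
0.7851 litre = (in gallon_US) 0.2074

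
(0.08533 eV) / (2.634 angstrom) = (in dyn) 5.19e-06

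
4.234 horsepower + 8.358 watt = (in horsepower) 4.245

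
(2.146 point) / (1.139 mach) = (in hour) 5.422e-10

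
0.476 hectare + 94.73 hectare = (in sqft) 1.025e+07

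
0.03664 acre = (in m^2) 148.3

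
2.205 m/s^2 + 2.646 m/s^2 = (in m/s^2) 4.851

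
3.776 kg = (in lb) 8.325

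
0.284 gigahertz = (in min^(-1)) 1.704e+10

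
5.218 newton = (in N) 5.218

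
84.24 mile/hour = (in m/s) 37.66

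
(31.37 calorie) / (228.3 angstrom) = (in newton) 5.749e+09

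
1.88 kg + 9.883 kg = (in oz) 414.9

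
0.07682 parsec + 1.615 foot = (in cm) 2.37e+17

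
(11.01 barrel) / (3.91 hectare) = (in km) 4.477e-08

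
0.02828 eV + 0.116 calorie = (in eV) 3.029e+18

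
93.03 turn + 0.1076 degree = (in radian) 584.5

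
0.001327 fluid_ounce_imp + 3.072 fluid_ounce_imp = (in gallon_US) 0.02307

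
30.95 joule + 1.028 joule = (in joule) 31.98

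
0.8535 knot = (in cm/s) 43.91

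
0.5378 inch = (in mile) 8.488e-06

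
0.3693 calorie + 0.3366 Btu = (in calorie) 85.25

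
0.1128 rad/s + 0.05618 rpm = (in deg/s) 6.8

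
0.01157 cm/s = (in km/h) 0.0004165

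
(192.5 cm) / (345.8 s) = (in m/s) 0.005567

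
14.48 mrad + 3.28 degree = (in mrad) 71.73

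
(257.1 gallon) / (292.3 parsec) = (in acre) 2.666e-23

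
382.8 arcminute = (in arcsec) 2.297e+04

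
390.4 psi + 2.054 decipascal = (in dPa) 2.692e+07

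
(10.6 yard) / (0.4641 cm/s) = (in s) 2088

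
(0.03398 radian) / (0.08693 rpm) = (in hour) 0.001037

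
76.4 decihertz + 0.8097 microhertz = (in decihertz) 76.4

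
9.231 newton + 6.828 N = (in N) 16.06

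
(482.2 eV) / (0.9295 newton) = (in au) 5.556e-28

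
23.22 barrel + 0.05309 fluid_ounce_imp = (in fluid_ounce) 1.248e+05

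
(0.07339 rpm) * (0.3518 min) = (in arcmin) 557.7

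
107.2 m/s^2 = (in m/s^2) 107.2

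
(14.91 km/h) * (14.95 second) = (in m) 61.92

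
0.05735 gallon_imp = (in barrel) 0.00164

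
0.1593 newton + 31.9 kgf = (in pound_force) 70.36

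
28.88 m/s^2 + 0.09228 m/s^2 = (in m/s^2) 28.97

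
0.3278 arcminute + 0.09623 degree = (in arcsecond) 366.1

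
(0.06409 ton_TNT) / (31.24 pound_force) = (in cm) 1.93e+08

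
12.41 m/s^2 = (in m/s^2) 12.41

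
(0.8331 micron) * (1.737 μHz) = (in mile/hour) 3.237e-12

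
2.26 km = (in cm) 2.26e+05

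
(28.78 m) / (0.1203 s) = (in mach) 0.7026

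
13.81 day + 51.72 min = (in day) 13.85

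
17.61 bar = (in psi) 255.4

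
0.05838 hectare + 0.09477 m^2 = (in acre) 0.1443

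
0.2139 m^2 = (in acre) 5.286e-05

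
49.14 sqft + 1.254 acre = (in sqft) 5.467e+04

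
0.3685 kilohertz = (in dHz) 3685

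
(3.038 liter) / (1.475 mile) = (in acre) 3.162e-10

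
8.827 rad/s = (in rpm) 84.29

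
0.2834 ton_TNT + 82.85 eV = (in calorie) 2.834e+08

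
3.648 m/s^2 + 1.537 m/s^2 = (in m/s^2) 5.185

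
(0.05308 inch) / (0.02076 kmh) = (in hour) 6.494e-05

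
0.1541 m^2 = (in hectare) 1.541e-05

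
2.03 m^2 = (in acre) 0.0005016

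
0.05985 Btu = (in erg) 6.315e+08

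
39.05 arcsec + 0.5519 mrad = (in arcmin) 2.548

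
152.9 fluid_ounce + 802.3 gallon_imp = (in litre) 3652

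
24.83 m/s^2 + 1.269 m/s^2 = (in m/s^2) 26.1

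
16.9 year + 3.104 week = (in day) 6190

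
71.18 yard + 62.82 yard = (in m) 122.5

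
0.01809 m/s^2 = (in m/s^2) 0.01809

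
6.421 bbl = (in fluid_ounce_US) 3.452e+04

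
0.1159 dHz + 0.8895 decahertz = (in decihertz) 89.07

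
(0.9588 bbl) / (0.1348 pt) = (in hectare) 0.3206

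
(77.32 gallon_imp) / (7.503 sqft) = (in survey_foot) 1.654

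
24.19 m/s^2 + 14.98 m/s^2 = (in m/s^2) 39.17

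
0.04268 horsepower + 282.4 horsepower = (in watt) 2.106e+05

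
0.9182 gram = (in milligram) 918.2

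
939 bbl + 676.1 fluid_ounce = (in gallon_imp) 3.284e+04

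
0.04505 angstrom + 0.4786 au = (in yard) 7.83e+10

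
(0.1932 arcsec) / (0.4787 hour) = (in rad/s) 5.435e-10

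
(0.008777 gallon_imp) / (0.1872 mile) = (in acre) 3.273e-11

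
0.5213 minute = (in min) 0.5213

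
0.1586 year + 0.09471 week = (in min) 8.431e+04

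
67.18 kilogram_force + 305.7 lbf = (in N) 2019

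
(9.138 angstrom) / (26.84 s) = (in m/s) 3.405e-11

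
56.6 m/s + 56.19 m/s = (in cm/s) 1.128e+04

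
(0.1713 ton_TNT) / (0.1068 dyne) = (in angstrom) 6.711e+24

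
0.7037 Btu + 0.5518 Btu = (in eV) 8.268e+21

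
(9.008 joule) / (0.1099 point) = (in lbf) 5.223e+04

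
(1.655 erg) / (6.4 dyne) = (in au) 1.729e-14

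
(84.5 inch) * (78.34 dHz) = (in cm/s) 1681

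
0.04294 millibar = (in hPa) 0.04294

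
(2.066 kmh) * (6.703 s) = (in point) 1.09e+04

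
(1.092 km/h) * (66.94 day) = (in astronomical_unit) 1.173e-05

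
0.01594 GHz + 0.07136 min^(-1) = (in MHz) 15.94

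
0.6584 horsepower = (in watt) 491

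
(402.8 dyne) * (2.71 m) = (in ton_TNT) 2.609e-12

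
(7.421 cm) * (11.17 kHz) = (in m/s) 828.9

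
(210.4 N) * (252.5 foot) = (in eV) 1.011e+23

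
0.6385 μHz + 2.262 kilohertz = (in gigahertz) 2.262e-06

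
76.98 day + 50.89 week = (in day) 433.2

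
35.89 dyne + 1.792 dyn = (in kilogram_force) 3.842e-05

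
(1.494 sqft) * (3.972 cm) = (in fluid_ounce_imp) 194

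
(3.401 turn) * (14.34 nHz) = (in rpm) 2.926e-06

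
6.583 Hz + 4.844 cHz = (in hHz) 0.06631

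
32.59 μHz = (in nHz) 3.259e+04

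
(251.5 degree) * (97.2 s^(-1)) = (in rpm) 4074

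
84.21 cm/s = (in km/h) 3.032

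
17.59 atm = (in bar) 17.82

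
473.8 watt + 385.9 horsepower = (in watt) 2.882e+05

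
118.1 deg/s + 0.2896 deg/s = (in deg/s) 118.4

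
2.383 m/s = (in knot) 4.632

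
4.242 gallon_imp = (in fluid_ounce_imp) 678.7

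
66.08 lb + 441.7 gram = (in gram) 3.042e+04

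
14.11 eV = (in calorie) 5.403e-19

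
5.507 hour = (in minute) 330.4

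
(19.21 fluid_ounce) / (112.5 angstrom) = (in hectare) 5.05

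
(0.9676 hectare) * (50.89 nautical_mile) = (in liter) 9.119e+11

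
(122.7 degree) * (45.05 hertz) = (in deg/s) 5528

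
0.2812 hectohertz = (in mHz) 2.812e+04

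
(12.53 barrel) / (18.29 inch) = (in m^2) 4.288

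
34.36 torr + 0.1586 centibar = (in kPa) 4.74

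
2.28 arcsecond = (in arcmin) 0.038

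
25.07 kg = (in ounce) 884.3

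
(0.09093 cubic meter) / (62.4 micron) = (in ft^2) 1.569e+04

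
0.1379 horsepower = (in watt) 102.8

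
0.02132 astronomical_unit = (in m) 3.189e+09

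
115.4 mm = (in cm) 11.54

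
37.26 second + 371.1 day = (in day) 371.1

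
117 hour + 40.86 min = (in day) 4.903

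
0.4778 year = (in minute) 2.511e+05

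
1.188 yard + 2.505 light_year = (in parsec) 0.768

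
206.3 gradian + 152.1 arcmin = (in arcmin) 1.129e+04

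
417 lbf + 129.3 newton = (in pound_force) 446.1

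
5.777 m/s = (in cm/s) 577.7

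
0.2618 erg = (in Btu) 2.481e-11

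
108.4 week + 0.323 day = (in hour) 1.822e+04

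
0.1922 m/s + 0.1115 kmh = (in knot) 0.4338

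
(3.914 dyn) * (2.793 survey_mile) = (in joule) 0.1759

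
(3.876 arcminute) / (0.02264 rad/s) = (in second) 0.0498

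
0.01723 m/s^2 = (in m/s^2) 0.01723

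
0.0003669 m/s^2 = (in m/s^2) 0.0003669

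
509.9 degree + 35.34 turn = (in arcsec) 4.764e+07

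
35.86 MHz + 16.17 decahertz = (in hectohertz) 3.586e+05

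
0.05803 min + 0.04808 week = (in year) 0.0009222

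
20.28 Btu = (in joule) 2.14e+04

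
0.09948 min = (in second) 5.969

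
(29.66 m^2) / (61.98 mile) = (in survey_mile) 1.848e-07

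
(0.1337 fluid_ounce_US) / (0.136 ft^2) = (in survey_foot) 0.001027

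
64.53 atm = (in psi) 948.3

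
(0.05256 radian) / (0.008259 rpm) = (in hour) 0.01688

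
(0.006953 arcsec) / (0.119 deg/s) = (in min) 2.705e-07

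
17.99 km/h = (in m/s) 4.997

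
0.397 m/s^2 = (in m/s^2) 0.397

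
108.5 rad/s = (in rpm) 1036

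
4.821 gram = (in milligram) 4821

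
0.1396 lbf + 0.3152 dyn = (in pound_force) 0.1396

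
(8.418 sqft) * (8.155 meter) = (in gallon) 1685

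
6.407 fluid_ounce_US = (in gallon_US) 0.05005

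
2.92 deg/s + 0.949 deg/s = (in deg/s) 3.869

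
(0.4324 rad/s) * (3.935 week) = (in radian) 1.029e+06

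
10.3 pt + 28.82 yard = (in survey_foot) 86.47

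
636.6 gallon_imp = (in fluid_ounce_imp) 1.019e+05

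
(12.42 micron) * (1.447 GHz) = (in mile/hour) 4.02e+04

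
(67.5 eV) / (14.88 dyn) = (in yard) 7.948e-14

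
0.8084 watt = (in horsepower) 0.001084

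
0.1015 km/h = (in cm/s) 2.819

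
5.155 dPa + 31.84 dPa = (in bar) 3.7e-05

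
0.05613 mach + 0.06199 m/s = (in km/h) 69.03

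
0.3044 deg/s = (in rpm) 0.05073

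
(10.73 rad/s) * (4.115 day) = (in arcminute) 1.311e+10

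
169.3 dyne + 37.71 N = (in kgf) 3.846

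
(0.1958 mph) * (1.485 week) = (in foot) 2.579e+05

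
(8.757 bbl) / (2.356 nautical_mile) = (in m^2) 0.0003191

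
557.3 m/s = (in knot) 1083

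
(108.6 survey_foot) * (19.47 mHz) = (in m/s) 0.6445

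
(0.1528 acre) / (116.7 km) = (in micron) 5299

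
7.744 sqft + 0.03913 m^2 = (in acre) 0.0001874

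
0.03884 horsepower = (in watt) 28.96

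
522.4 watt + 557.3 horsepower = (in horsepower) 558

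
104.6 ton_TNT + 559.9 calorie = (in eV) 2.732e+30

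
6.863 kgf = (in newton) 67.3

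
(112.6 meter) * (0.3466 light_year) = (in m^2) 3.692e+17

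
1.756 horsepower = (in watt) 1309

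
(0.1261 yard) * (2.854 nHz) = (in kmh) 1.185e-09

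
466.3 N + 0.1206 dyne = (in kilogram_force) 47.55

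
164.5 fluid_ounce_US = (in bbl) 0.0306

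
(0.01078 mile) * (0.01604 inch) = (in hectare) 7.068e-07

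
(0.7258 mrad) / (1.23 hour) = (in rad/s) 1.639e-07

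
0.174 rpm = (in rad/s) 0.01822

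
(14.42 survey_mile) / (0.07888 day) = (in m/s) 3.405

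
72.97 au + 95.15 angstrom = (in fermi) 1.092e+28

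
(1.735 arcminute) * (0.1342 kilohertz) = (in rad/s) 0.06773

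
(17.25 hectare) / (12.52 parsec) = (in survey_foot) 1.465e-12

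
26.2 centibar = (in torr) 196.5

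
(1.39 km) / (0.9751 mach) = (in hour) 0.001163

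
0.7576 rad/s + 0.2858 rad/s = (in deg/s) 59.78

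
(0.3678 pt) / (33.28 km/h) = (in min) 2.339e-07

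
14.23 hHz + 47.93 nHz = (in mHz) 1.423e+06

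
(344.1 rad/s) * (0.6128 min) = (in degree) 7.249e+05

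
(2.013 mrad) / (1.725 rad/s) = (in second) 0.001167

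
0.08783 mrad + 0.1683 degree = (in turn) 0.0004815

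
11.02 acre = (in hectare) 4.46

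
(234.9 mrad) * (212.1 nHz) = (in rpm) 4.758e-07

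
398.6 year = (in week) 2.078e+04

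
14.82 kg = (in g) 1.482e+04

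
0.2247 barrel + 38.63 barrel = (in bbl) 38.85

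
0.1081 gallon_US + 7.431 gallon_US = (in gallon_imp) 6.278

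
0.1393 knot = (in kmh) 0.258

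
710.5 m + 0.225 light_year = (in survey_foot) 6.984e+15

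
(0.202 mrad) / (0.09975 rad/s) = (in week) 3.348e-09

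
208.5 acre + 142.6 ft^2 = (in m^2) 8.438e+05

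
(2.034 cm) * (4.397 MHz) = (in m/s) 8.943e+04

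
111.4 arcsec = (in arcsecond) 111.4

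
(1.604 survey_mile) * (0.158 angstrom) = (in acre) 1.008e-11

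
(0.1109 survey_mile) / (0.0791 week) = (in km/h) 0.01343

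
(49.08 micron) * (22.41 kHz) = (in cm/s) 110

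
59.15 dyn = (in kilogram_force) 6.032e-05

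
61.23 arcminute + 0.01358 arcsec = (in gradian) 1.134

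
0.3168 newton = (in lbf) 0.07122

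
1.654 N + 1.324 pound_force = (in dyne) 7.543e+05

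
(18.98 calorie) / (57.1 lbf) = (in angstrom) 3.127e+09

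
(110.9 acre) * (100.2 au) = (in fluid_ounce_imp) 2.368e+23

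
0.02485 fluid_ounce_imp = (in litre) 0.0007061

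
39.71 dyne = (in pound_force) 8.927e-05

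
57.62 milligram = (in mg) 57.62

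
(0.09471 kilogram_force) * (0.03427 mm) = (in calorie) 7.607e-06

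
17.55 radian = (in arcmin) 6.033e+04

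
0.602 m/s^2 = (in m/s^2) 0.602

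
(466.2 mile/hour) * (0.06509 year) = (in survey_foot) 1.404e+09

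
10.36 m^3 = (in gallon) 2737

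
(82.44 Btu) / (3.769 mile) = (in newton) 14.34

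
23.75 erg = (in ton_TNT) 5.676e-16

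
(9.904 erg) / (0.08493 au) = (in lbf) 1.752e-17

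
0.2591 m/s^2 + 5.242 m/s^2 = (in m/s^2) 5.501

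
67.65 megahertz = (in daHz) 6.765e+06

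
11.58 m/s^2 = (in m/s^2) 11.58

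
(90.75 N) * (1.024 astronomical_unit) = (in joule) 1.39e+13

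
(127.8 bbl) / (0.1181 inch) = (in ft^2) 7.291e+04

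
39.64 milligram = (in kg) 3.964e-05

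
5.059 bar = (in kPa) 505.9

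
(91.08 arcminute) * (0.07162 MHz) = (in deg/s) 1.087e+05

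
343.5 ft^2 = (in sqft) 343.5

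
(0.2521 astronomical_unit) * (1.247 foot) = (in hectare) 1.433e+06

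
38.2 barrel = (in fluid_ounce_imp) 2.138e+05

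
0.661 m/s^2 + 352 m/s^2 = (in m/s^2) 352.7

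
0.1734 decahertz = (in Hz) 1.734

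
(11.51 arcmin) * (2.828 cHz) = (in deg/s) 0.005425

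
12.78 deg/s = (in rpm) 2.13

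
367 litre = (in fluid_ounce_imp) 1.292e+04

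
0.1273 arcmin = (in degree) 0.002122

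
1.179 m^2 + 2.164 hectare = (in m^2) 2.164e+04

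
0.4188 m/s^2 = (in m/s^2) 0.4188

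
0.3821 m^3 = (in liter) 382.1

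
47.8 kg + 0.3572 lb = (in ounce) 1692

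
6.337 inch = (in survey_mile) 0.0001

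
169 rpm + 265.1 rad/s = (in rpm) 2701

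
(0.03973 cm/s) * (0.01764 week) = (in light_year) 4.48e-16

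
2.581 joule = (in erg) 2.581e+07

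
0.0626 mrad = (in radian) 6.26e-05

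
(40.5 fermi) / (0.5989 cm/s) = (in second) 6.762e-12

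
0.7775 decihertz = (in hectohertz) 0.0007775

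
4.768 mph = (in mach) 0.00626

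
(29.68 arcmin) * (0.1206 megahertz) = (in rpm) 9943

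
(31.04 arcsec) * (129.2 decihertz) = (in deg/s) 0.1114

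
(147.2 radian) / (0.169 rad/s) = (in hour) 0.2419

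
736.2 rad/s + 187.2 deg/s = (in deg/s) 4.237e+04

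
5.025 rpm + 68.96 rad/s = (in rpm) 663.5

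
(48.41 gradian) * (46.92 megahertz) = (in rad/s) 3.568e+07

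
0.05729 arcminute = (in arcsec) 3.437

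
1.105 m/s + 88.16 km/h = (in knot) 49.75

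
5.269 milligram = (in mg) 5.269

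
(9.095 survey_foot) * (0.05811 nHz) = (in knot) 3.131e-10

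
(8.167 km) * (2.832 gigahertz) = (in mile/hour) 5.174e+13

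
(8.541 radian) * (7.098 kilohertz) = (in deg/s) 3.474e+06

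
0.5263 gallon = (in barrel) 0.01253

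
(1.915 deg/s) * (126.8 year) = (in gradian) 8.508e+09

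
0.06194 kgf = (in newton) 0.6074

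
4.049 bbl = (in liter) 643.7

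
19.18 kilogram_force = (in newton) 188.1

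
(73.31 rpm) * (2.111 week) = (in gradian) 6.24e+08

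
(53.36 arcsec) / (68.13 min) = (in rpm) 6.043e-07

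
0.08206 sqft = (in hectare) 7.624e-07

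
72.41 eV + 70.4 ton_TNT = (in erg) 2.946e+18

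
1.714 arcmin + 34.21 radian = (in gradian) 2178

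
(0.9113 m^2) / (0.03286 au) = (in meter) 1.854e-10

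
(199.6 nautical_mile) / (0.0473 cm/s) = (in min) 1.303e+07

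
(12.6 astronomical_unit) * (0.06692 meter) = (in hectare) 1.261e+07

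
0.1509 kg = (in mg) 1.509e+05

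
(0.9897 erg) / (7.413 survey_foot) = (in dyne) 0.00438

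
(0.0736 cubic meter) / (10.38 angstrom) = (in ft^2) 7.632e+08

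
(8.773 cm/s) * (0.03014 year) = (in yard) 9.119e+04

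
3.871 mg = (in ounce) 0.0001365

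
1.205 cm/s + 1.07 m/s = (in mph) 2.42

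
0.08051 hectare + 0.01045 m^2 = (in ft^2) 8666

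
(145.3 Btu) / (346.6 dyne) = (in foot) 1.451e+08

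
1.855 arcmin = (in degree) 0.03092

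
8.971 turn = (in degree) 3230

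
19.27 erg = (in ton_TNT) 4.606e-16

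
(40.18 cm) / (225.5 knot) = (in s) 0.003464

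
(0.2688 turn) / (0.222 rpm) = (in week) 0.0001201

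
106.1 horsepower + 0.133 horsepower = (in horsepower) 106.2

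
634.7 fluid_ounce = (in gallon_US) 4.959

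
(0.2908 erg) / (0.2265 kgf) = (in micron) 0.01309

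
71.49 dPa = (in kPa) 0.007149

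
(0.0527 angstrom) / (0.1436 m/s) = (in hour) 1.019e-14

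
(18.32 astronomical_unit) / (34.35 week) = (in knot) 2.564e+05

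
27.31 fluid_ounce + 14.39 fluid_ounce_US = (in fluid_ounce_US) 41.7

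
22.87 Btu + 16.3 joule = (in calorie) 5771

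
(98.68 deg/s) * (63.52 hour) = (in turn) 6.268e+04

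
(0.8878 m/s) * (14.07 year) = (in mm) 3.939e+11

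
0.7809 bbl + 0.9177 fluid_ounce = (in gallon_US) 32.8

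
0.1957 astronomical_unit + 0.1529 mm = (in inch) 1.153e+12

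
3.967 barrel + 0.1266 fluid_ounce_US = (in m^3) 0.6307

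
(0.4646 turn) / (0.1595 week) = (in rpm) 0.000289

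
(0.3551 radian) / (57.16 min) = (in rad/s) 0.0001035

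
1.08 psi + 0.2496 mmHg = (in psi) 1.085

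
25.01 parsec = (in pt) 2.188e+21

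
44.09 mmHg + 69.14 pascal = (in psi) 0.8626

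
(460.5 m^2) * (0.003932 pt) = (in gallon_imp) 0.1405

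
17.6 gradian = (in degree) 15.84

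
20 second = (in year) 6.342e-07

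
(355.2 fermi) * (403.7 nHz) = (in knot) 2.787e-19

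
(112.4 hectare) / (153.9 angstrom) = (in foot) 2.396e+14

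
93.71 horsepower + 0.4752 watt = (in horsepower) 93.71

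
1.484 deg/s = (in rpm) 0.2473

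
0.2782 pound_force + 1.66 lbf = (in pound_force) 1.938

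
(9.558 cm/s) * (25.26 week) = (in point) 4.139e+09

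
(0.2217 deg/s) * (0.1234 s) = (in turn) 7.599e-05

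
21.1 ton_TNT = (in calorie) 2.11e+10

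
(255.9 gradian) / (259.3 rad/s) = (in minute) 0.0002584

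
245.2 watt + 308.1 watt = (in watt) 553.3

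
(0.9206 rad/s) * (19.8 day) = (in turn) 2.507e+05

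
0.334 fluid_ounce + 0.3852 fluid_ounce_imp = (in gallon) 0.005501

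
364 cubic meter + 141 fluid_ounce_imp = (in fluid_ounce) 1.231e+07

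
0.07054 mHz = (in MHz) 7.054e-11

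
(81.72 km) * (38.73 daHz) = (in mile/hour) 7.08e+07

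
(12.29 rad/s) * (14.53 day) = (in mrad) 1.543e+10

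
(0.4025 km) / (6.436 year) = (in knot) 3.855e-06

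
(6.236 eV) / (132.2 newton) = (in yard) 8.265e-21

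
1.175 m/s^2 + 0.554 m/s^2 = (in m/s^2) 1.729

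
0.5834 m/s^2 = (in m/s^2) 0.5834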